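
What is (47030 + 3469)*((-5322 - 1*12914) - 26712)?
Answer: -2269829052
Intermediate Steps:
(47030 + 3469)*((-5322 - 1*12914) - 26712) = 50499*((-5322 - 12914) - 26712) = 50499*(-18236 - 26712) = 50499*(-44948) = -2269829052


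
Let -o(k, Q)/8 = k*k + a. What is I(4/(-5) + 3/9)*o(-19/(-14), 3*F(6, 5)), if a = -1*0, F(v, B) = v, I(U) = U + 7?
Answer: -1444/15 ≈ -96.267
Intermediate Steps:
I(U) = 7 + U
a = 0
o(k, Q) = -8*k² (o(k, Q) = -8*(k*k + 0) = -8*(k² + 0) = -8*k²)
I(4/(-5) + 3/9)*o(-19/(-14), 3*F(6, 5)) = (7 + (4/(-5) + 3/9))*(-8*(-19/(-14))²) = (7 + (4*(-⅕) + 3*(⅑)))*(-8*(-19*(-1/14))²) = (7 + (-⅘ + ⅓))*(-8*(19/14)²) = (7 - 7/15)*(-8*361/196) = (98/15)*(-722/49) = -1444/15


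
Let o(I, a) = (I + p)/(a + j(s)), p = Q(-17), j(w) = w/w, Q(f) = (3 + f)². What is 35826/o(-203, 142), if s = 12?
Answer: -731874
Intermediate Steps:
j(w) = 1
p = 196 (p = (3 - 17)² = (-14)² = 196)
o(I, a) = (196 + I)/(1 + a) (o(I, a) = (I + 196)/(a + 1) = (196 + I)/(1 + a))
35826/o(-203, 142) = 35826/(((196 - 203)/(1 + 142))) = 35826/((-7/143)) = 35826/(((1/143)*(-7))) = 35826/(-7/143) = 35826*(-143/7) = -731874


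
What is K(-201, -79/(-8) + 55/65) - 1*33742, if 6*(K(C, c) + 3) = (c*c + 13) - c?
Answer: -2188647647/64896 ≈ -33725.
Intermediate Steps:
K(C, c) = -⅚ - c/6 + c²/6 (K(C, c) = -3 + ((c*c + 13) - c)/6 = -3 + ((c² + 13) - c)/6 = -3 + ((13 + c²) - c)/6 = -3 + (13 + c² - c)/6 = -3 + (13/6 - c/6 + c²/6) = -⅚ - c/6 + c²/6)
K(-201, -79/(-8) + 55/65) - 1*33742 = (-⅚ - (-79/(-8) + 55/65)/6 + (-79/(-8) + 55/65)²/6) - 1*33742 = (-⅚ - (-79*(-⅛) + 55*(1/65))/6 + (-79*(-⅛) + 55*(1/65))²/6) - 33742 = (-⅚ - (79/8 + 11/13)/6 + (79/8 + 11/13)²/6) - 33742 = (-⅚ - ⅙*1115/104 + (1115/104)²/6) - 33742 = (-⅚ - 1115/624 + (⅙)*(1243225/10816)) - 33742 = (-⅚ - 1115/624 + 1243225/64896) - 33742 = 1073185/64896 - 33742 = -2188647647/64896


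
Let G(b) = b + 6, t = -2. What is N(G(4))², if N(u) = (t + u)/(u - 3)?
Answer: 64/49 ≈ 1.3061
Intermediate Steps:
G(b) = 6 + b
N(u) = (-2 + u)/(-3 + u) (N(u) = (-2 + u)/(u - 3) = (-2 + u)/(-3 + u))
N(G(4))² = ((-2 + (6 + 4))/(-3 + (6 + 4)))² = ((-2 + 10)/(-3 + 10))² = (8/7)² = 64/49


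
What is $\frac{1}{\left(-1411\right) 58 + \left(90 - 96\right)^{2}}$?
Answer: $- \frac{1}{81802} \approx -1.2225 \cdot 10^{-5}$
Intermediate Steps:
$\frac{1}{\left(-1411\right) 58 + \left(90 - 96\right)^{2}} = \frac{1}{-81838 + \left(-6\right)^{2}} = \frac{1}{-81838 + 36} = \frac{1}{-81802} = - \frac{1}{81802}$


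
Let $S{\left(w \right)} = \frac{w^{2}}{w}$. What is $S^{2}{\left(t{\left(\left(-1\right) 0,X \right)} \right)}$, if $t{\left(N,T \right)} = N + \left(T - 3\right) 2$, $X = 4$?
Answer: $4$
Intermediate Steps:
$t{\left(N,T \right)} = -6 + N + 2 T$ ($t{\left(N,T \right)} = N + \left(-3 + T\right) 2 = N + \left(-6 + 2 T\right) = -6 + N + 2 T$)
$S{\left(w \right)} = w$
$S^{2}{\left(t{\left(\left(-1\right) 0,X \right)} \right)} = \left(-6 - 0 + 2 \cdot 4\right)^{2} = \left(-6 + 0 + 8\right)^{2} = 2^{2} = 4$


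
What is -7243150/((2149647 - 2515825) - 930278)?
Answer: 3621575/648228 ≈ 5.5869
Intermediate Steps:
-7243150/((2149647 - 2515825) - 930278) = -7243150/(-366178 - 930278) = -7243150/(-1296456) = -7243150*(-1/1296456) = 3621575/648228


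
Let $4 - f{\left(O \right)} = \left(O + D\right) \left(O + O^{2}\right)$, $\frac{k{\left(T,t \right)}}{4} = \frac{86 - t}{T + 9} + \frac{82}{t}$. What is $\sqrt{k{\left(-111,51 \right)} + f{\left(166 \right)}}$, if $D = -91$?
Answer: $\frac{2 i \sqrt{150217933}}{17} \approx 1441.9 i$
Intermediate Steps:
$k{\left(T,t \right)} = \frac{328}{t} + \frac{4 \left(86 - t\right)}{9 + T}$ ($k{\left(T,t \right)} = 4 \left(\frac{86 - t}{T + 9} + \frac{82}{t}\right) = 4 \left(\frac{86 - t}{9 + T} + \frac{82}{t}\right) = 4 \left(\frac{82}{t} + \frac{86 - t}{9 + T}\right) = \frac{328}{t} + \frac{4 \left(86 - t\right)}{9 + T}$)
$f{\left(O \right)} = 4 - \left(-91 + O\right) \left(O + O^{2}\right)$ ($f{\left(O \right)} = 4 - \left(O - 91\right) \left(O + O^{2}\right) = 4 - \left(-91 + O\right) \left(O + O^{2}\right)$)
$\sqrt{k{\left(-111,51 \right)} + f{\left(166 \right)}} = \sqrt{\frac{4 \left(738 - 51^{2} + 82 \left(-111\right) + 86 \cdot 51\right)}{51 \left(9 - 111\right)} + \left(4 - 166^{3} + 90 \cdot 166^{2} + 91 \cdot 166\right)} = \sqrt{4 \cdot \frac{1}{51} \frac{1}{-102} \left(738 - 2601 - 9102 + 4386\right) + \left(4 - 4574296 + 90 \cdot 27556 + 15106\right)} = \sqrt{4 \cdot \frac{1}{51} \left(- \frac{1}{102}\right) \left(738 - 2601 - 9102 + 4386\right) + \left(4 - 4574296 + 2480040 + 15106\right)} = \sqrt{4 \cdot \frac{1}{51} \left(- \frac{1}{102}\right) \left(-6579\right) - 2079146} = \sqrt{\frac{86}{17} - 2079146} = \sqrt{- \frac{35345396}{17}} = \frac{2 i \sqrt{150217933}}{17}$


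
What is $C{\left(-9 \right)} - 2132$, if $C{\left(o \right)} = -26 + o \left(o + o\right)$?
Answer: $-1996$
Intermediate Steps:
$C{\left(o \right)} = -26 + 2 o^{2}$ ($C{\left(o \right)} = -26 + o 2 o = -26 + 2 o^{2}$)
$C{\left(-9 \right)} - 2132 = \left(-26 + 2 \left(-9\right)^{2}\right) - 2132 = \left(-26 + 2 \cdot 81\right) - 2132 = \left(-26 + 162\right) - 2132 = 136 - 2132 = -1996$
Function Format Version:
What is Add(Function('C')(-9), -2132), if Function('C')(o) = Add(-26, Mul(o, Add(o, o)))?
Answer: -1996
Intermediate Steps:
Function('C')(o) = Add(-26, Mul(2, Pow(o, 2))) (Function('C')(o) = Add(-26, Mul(o, Mul(2, o))) = Add(-26, Mul(2, Pow(o, 2))))
Add(Function('C')(-9), -2132) = Add(Add(-26, Mul(2, Pow(-9, 2))), -2132) = Add(Add(-26, Mul(2, 81)), -2132) = Add(Add(-26, 162), -2132) = Add(136, -2132) = -1996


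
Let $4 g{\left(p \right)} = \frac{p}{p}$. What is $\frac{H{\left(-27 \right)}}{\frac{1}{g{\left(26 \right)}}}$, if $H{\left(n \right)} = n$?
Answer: $- \frac{27}{4} \approx -6.75$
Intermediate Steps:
$g{\left(p \right)} = \frac{1}{4}$ ($g{\left(p \right)} = \frac{p \frac{1}{p}}{4} = \frac{1}{4} \cdot 1 = \frac{1}{4}$)
$\frac{H{\left(-27 \right)}}{\frac{1}{g{\left(26 \right)}}} = - \frac{27}{\frac{1}{\frac{1}{4}}} = - \frac{27}{4}$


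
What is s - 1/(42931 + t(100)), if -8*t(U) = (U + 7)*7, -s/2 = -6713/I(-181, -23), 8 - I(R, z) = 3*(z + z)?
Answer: 2300537803/25017027 ≈ 91.959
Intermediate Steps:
I(R, z) = 8 - 6*z (I(R, z) = 8 - 3*(z + z) = 8 - 3*2*z = 8 - 6*z)
s = 6713/73 (s = -(-13426)/(8 - 6*(-23)) = -(-13426)/(8 + 138) = -(-13426)/146 = -2*(-6713/146) = 6713/73 ≈ 91.959)
t(U) = -49/8 - 7*U/8 (t(U) = -(U + 7)*7/8 = -(7 + U)*7/8 = -(49 + 7*U)/8 = -49/8 - 7*U/8)
s - 1/(42931 + t(100)) = 6713/73 - 1/(42931 + (-49/8 - 7/8*100)) = 6713/73 - 1/(42931 + (-49/8 - 175/2)) = 6713/73 - 1/(42931 - 749/8) = 6713/73 - 1/342699/8 = 6713/73 - 1*8/342699 = 6713/73 - 8/342699 = 2300537803/25017027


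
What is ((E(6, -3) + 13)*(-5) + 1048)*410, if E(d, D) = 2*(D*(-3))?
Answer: 366130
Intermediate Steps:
E(d, D) = -6*D (E(d, D) = 2*(-3*D) = -6*D)
((E(6, -3) + 13)*(-5) + 1048)*410 = ((-6*(-3) + 13)*(-5) + 1048)*410 = ((18 + 13)*(-5) + 1048)*410 = (31*(-5) + 1048)*410 = (-155 + 1048)*410 = 893*410 = 366130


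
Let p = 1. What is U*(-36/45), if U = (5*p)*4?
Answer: -16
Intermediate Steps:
U = 20 (U = (5*1)*4 = 5*4 = 20)
U*(-36/45) = 20*(-36/45) = 20*(-36*1/45) = 20*(-⅘) = -16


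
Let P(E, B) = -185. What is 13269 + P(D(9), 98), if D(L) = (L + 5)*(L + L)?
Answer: 13084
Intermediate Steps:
D(L) = 2*L*(5 + L) (D(L) = (5 + L)*(2*L) = 2*L*(5 + L))
13269 + P(D(9), 98) = 13269 - 185 = 13084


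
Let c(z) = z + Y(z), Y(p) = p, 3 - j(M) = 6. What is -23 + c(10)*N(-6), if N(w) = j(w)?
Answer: -83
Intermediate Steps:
j(M) = -3 (j(M) = 3 - 1*6 = 3 - 6 = -3)
N(w) = -3
c(z) = 2*z (c(z) = z + z = 2*z)
-23 + c(10)*N(-6) = -23 + (2*10)*(-3) = -23 + 20*(-3) = -23 - 60 = -83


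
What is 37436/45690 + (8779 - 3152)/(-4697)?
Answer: -40630369/107302965 ≈ -0.37865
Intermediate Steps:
37436/45690 + (8779 - 3152)/(-4697) = 37436*(1/45690) + 5627*(-1/4697) = 18718/22845 - 5627/4697 = -40630369/107302965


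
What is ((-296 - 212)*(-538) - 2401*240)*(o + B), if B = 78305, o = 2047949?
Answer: -644118881744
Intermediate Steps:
((-296 - 212)*(-538) - 2401*240)*(o + B) = ((-296 - 212)*(-538) - 2401*240)*(2047949 + 78305) = (-508*(-538) - 576240)*2126254 = (273304 - 576240)*2126254 = -302936*2126254 = -644118881744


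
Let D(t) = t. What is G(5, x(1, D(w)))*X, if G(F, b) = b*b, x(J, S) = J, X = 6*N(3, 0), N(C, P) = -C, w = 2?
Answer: -18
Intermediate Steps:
X = -18 (X = 6*(-1*3) = 6*(-3) = -18)
G(F, b) = b²
G(5, x(1, D(w)))*X = 1²*(-18) = 1*(-18) = -18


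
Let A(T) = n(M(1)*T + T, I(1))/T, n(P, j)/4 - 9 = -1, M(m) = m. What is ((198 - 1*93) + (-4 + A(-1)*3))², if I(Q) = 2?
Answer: 25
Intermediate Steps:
n(P, j) = 32 (n(P, j) = 36 + 4*(-1) = 36 - 4 = 32)
A(T) = 32/T
((198 - 1*93) + (-4 + A(-1)*3))² = ((198 - 1*93) + (-4 + (32/(-1))*3))² = ((198 - 93) + (-4 + (32*(-1))*3))² = (105 + (-4 - 32*3))² = (105 + (-4 - 96))² = (105 - 100)² = 5² = 25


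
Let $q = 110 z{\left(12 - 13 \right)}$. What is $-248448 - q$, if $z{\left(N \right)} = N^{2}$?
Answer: $-248558$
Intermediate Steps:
$q = 110$ ($q = 110 \left(12 - 13\right)^{2} = 110 \left(-1\right)^{2} = 110 \cdot 1 = 110$)
$-248448 - q = -248448 - 110 = -248558$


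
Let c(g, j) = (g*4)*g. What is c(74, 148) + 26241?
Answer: 48145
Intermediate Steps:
c(g, j) = 4*g² (c(g, j) = (4*g)*g = 4*g²)
c(74, 148) + 26241 = 4*74² + 26241 = 4*5476 + 26241 = 21904 + 26241 = 48145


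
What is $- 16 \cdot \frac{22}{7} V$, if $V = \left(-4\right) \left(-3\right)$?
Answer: $- \frac{4224}{7} \approx -603.43$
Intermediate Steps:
$V = 12$
$- 16 \cdot \frac{22}{7} V = - 16 \cdot \frac{22}{7} \cdot 12 = - 16 \cdot 22 \cdot \frac{1}{7} \cdot 12 = \left(-16\right) \frac{22}{7} \cdot 12 = \left(- \frac{352}{7}\right) 12 = - \frac{4224}{7}$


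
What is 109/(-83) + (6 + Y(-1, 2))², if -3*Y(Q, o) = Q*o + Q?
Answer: 3958/83 ≈ 47.687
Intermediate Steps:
Y(Q, o) = -Q/3 - Q*o/3 (Y(Q, o) = -(Q*o + Q)/3 = -(Q + Q*o)/3 = -Q/3 - Q*o/3)
109/(-83) + (6 + Y(-1, 2))² = 109/(-83) + (6 - ⅓*(-1)*(1 + 2))² = -1/83*109 + (6 - ⅓*(-1)*3)² = -109/83 + (6 + 1)² = -109/83 + 7² = -109/83 + 49 = 3958/83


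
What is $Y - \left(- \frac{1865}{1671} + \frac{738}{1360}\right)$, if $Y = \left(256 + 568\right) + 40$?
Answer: $\frac{982397521}{1136280} \approx 864.57$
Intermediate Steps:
$Y = 864$ ($Y = 824 + 40 = 864$)
$Y - \left(- \frac{1865}{1671} + \frac{738}{1360}\right) = 864 - \left(- \frac{1865}{1671} + \frac{738}{1360}\right) = 864 - \left(\left(-1865\right) \frac{1}{1671} + 738 \cdot \frac{1}{1360}\right) = 864 - \left(- \frac{1865}{1671} + \frac{369}{680}\right) = 864 - - \frac{651601}{1136280} = 864 + \frac{651601}{1136280} = \frac{982397521}{1136280}$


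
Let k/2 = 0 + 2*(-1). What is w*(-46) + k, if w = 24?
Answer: -1108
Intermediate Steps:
k = -4 (k = 2*(0 + 2*(-1)) = 2*(0 - 2) = 2*(-2) = -4)
w*(-46) + k = 24*(-46) - 4 = -1104 - 4 = -1108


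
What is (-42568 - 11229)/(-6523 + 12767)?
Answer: -53797/6244 ≈ -8.6158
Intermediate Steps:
(-42568 - 11229)/(-6523 + 12767) = -53797/6244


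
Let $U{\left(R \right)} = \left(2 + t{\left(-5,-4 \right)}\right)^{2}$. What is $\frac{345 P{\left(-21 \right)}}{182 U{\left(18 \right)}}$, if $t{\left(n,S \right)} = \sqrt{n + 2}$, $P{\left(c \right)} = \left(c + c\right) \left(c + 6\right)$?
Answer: $\frac{15525}{13 \left(2 + i \sqrt{3}\right)^{2}} \approx 24.372 - 168.85 i$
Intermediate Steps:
$P{\left(c \right)} = 2 c \left(6 + c\right)$
$t{\left(n,S \right)} = \sqrt{2 + n}$
$U{\left(R \right)} = \left(2 + i \sqrt{3}\right)^{2}$ ($U{\left(R \right)} = \left(2 + \sqrt{2 - 5}\right)^{2} = \left(2 + \sqrt{-3}\right)^{2} = \left(2 + i \sqrt{3}\right)^{2}$)
$\frac{345 P{\left(-21 \right)}}{182 U{\left(18 \right)}} = \frac{345 \cdot 2 \left(-21\right) \left(6 - 21\right)}{182 \left(2 + i \sqrt{3}\right)^{2}} = 345 \cdot 2 \left(-21\right) \left(-15\right) \frac{1}{182 \left(2 + i \sqrt{3}\right)^{2}} = 345 \cdot 630 \frac{1}{182 \left(2 + i \sqrt{3}\right)^{2}} = 217350 \frac{1}{182 \left(2 + i \sqrt{3}\right)^{2}} = \frac{15525}{13 \left(2 + i \sqrt{3}\right)^{2}}$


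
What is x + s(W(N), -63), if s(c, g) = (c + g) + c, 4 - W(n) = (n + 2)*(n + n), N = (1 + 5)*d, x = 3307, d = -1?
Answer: 3156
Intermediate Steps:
N = -6 (N = (1 + 5)*(-1) = 6*(-1) = -6)
W(n) = 4 - 2*n*(2 + n) (W(n) = 4 - (n + 2)*(n + n) = 4 - (2 + n)*2*n = 4 - 2*n*(2 + n))
s(c, g) = g + 2*c
x + s(W(N), -63) = 3307 + (-63 + 2*(4 - 4*(-6) - 2*(-6)²)) = 3307 + (-63 + 2*(4 + 24 - 2*36)) = 3307 + (-63 + 2*(4 + 24 - 72)) = 3307 + (-63 + 2*(-44)) = 3307 + (-63 - 88) = 3307 - 151 = 3156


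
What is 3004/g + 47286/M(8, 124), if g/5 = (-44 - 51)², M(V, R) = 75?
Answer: 28453414/45125 ≈ 630.55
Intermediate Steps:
g = 45125 (g = 5*(-44 - 51)² = 5*(-95)² = 5*9025 = 45125)
3004/g + 47286/M(8, 124) = 3004/45125 + 47286/75 = 3004*(1/45125) + 47286*(1/75) = 3004/45125 + 15762/25 = 28453414/45125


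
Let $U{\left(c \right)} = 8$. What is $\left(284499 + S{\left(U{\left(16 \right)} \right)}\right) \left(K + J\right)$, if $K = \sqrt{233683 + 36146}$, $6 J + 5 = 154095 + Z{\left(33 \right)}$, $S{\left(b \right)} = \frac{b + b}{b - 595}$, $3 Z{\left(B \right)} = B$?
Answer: $\frac{8578335076199}{1174} + \frac{501002691 \sqrt{29981}}{587} \approx 7.4547 \cdot 10^{9}$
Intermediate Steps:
$Z{\left(B \right)} = \frac{B}{3}$
$S{\left(b \right)} = \frac{2 b}{-595 + b}$
$J = \frac{51367}{2}$ ($J = - \frac{5}{6} + \frac{154095 + \frac{1}{3} \cdot 33}{6} = - \frac{5}{6} + \frac{154095 + 11}{6} = - \frac{5}{6} + \frac{1}{6} \cdot 154106 = - \frac{5}{6} + \frac{77053}{3} = \frac{51367}{2} \approx 25684.0$)
$K = 3 \sqrt{29981}$ ($K = \sqrt{269829} = 3 \sqrt{29981} \approx 519.45$)
$\left(284499 + S{\left(U{\left(16 \right)} \right)}\right) \left(K + J\right) = \left(284499 + 2 \cdot 8 \frac{1}{-595 + 8}\right) \left(3 \sqrt{29981} + \frac{51367}{2}\right) = \left(284499 + 2 \cdot 8 \frac{1}{-587}\right) \left(\frac{51367}{2} + 3 \sqrt{29981}\right) = \left(284499 + 2 \cdot 8 \left(- \frac{1}{587}\right)\right) \left(\frac{51367}{2} + 3 \sqrt{29981}\right) = \left(284499 - \frac{16}{587}\right) \left(\frac{51367}{2} + 3 \sqrt{29981}\right) = \frac{167000897 \left(\frac{51367}{2} + 3 \sqrt{29981}\right)}{587} = \frac{8578335076199}{1174} + \frac{501002691 \sqrt{29981}}{587}$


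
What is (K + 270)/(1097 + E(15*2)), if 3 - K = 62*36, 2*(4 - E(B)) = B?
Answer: -653/362 ≈ -1.8039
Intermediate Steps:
E(B) = 4 - B/2
K = -2229 (K = 3 - 62*36 = 3 - 1*2232 = 3 - 2232 = -2229)
(K + 270)/(1097 + E(15*2)) = (-2229 + 270)/(1097 + (4 - 15*2/2)) = -1959/(1097 + (4 - 1/2*30)) = -1959/(1097 + (4 - 15)) = -1959/(1097 - 11) = -1959/1086 = -1959*1/1086 = -653/362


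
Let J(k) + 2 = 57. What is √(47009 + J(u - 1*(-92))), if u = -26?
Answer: 2*√11766 ≈ 216.94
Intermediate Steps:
J(k) = 55 (J(k) = -2 + 57 = 55)
√(47009 + J(u - 1*(-92))) = √(47009 + 55) = √47064 = 2*√11766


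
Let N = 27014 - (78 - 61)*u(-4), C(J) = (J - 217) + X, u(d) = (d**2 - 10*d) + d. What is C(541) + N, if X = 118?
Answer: 26572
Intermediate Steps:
u(d) = d**2 - 9*d
C(J) = -99 + J (C(J) = (J - 217) + 118 = (-217 + J) + 118 = -99 + J)
N = 26130 (N = 27014 - (78 - 61)*(-4*(-9 - 4)) = 27014 - 17*(-4*(-13)) = 27014 - 17*52 = 27014 - 1*884 = 27014 - 884 = 26130)
C(541) + N = (-99 + 541) + 26130 = 442 + 26130 = 26572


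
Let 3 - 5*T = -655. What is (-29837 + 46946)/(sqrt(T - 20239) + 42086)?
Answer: 400027430/984028613 - 1901*I*sqrt(502685)/984028613 ≈ 0.40652 - 0.0013697*I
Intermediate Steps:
T = 658/5 (T = 3/5 - 1/5*(-655) = 3/5 + 131 = 658/5 ≈ 131.60)
(-29837 + 46946)/(sqrt(T - 20239) + 42086) = (-29837 + 46946)/(sqrt(658/5 - 20239) + 42086) = 17109/(sqrt(-100537/5) + 42086) = 17109/(I*sqrt(502685)/5 + 42086) = 17109/(42086 + I*sqrt(502685)/5)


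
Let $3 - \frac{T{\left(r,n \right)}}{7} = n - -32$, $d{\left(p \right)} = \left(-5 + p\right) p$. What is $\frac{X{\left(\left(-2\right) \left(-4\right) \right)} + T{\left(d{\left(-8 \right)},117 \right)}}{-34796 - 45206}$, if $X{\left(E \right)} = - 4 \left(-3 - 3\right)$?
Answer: $\frac{499}{40001} \approx 0.012475$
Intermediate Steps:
$d{\left(p \right)} = p \left(-5 + p\right)$
$X{\left(E \right)} = 24$ ($X{\left(E \right)} = \left(-4\right) \left(-6\right) = 24$)
$T{\left(r,n \right)} = -203 - 7 n$ ($T{\left(r,n \right)} = 21 - 7 \left(n - -32\right) = 21 - 7 \left(n + 32\right) = 21 - 7 \left(32 + n\right) = 21 - \left(224 + 7 n\right) = -203 - 7 n$)
$\frac{X{\left(\left(-2\right) \left(-4\right) \right)} + T{\left(d{\left(-8 \right)},117 \right)}}{-34796 - 45206} = \frac{24 - 1022}{-34796 - 45206} = \frac{24 - 1022}{-80002} = \left(24 - 1022\right) \left(- \frac{1}{80002}\right) = \left(-998\right) \left(- \frac{1}{80002}\right) = \frac{499}{40001}$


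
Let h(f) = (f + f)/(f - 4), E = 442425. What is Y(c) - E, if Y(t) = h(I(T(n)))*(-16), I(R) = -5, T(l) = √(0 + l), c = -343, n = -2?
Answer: -3981985/9 ≈ -4.4244e+5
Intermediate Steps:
T(l) = √l
h(f) = 2*f/(-4 + f) (h(f) = (2*f)/(-4 + f) = 2*f/(-4 + f))
Y(t) = -160/9 (Y(t) = (2*(-5)/(-4 - 5))*(-16) = (2*(-5)/(-9))*(-16) = (2*(-5)*(-⅑))*(-16) = (10/9)*(-16) = -160/9)
Y(c) - E = -160/9 - 1*442425 = -160/9 - 442425 = -3981985/9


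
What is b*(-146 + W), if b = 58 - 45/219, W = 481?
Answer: 1413365/73 ≈ 19361.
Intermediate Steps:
b = 4219/73 (b = 58 - 45*1/219 = 58 - 15/73 = 4219/73 ≈ 57.794)
b*(-146 + W) = 4219*(-146 + 481)/73 = (4219/73)*335 = 1413365/73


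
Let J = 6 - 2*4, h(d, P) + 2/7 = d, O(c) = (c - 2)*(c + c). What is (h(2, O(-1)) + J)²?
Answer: 4/49 ≈ 0.081633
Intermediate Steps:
O(c) = 2*c*(-2 + c) (O(c) = (-2 + c)*(2*c) = 2*c*(-2 + c))
h(d, P) = -2/7 + d
J = -2 (J = 6 - 8 = -2)
(h(2, O(-1)) + J)² = ((-2/7 + 2) - 2)² = (12/7 - 2)² = (-2/7)² = 4/49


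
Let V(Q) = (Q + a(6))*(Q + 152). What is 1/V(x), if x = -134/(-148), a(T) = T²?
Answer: 5476/30901265 ≈ 0.00017721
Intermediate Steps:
x = 67/74 (x = -134*(-1/148) = 67/74 ≈ 0.90541)
V(Q) = (36 + Q)*(152 + Q) (V(Q) = (Q + 6²)*(Q + 152) = (Q + 36)*(152 + Q) = (36 + Q)*(152 + Q))
1/V(x) = 1/(5472 + (67/74)² + 188*(67/74)) = 1/(5472 + 4489/5476 + 6298/37) = 1/(30901265/5476) = 5476/30901265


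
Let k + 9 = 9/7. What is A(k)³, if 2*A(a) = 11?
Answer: 1331/8 ≈ 166.38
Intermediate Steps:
k = -54/7 (k = -9 + 9/7 = -54/7 ≈ -7.7143)
A(a) = 11/2 (A(a) = (½)*11 = 11/2)
A(k)³ = (11/2)³ = 1331/8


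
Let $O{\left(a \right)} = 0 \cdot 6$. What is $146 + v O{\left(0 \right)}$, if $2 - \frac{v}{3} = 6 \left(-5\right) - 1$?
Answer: $146$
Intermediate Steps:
$O{\left(a \right)} = 0$
$v = 99$ ($v = 6 - 3 \left(6 \left(-5\right) - 1\right) = 6 - 3 \left(-30 - 1\right) = 6 - -93 = 6 + 93 = 99$)
$146 + v O{\left(0 \right)} = 146 + 99 \cdot 0 = 146 + 0 = 146$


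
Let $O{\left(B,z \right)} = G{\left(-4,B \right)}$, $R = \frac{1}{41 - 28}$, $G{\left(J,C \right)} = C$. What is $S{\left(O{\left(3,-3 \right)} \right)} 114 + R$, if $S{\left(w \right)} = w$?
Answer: $\frac{4447}{13} \approx 342.08$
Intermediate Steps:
$R = \frac{1}{13} \approx 0.076923$
$O{\left(B,z \right)} = B$
$S{\left(O{\left(3,-3 \right)} \right)} 114 + R = 3 \cdot 114 + \frac{1}{13} = 342 + \frac{1}{13} = \frac{4447}{13}$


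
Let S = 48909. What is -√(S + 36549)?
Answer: -√85458 ≈ -292.33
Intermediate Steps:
-√(S + 36549) = -√(48909 + 36549) = -√85458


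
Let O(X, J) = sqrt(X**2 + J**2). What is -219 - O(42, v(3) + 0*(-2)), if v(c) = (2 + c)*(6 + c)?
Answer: -219 - 3*sqrt(421) ≈ -280.55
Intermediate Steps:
O(X, J) = sqrt(J**2 + X**2)
-219 - O(42, v(3) + 0*(-2)) = -219 - sqrt(((12 + 3**2 + 8*3) + 0*(-2))**2 + 42**2) = -219 - sqrt(((12 + 9 + 24) + 0)**2 + 1764) = -219 - sqrt((45 + 0)**2 + 1764) = -219 - sqrt(45**2 + 1764) = -219 - sqrt(2025 + 1764) = -219 - sqrt(3789) = -219 - 3*sqrt(421)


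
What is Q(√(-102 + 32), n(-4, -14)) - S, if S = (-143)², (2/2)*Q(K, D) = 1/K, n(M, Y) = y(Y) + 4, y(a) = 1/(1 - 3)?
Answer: -20449 - I*√70/70 ≈ -20449.0 - 0.11952*I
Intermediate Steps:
y(a) = -½ (y(a) = 1/(-2) = -½)
n(M, Y) = 7/2 (n(M, Y) = -½ + 4 = 7/2)
Q(K, D) = 1/K
S = 20449
Q(√(-102 + 32), n(-4, -14)) - S = 1/(√(-102 + 32)) - 1*20449 = 1/(√(-70)) - 20449 = 1/(I*√70) - 20449 = -I*√70/70 - 20449 = -20449 - I*√70/70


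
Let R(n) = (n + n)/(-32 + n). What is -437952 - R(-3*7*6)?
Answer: -34598334/79 ≈ -4.3795e+5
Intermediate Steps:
R(n) = 2*n/(-32 + n) (R(n) = (2*n)/(-32 + n) = 2*n/(-32 + n))
-437952 - R(-3*7*6) = -437952 - 2*-3*7*6/(-32 - 3*7*6) = -437952 - 2*(-21*6)/(-32 - 21*6) = -437952 - 2*(-126)/(-32 - 126) = -437952 - 2*(-126)/(-158) = -437952 - 2*(-126)*(-1)/158 = -437952 - 1*126/79 = -437952 - 126/79 = -34598334/79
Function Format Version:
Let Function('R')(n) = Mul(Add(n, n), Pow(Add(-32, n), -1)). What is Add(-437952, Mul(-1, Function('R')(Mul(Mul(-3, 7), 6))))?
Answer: Rational(-34598334, 79) ≈ -4.3795e+5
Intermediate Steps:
Function('R')(n) = Mul(2, n, Pow(Add(-32, n), -1)) (Function('R')(n) = Mul(Mul(2, n), Pow(Add(-32, n), -1)) = Mul(2, n, Pow(Add(-32, n), -1)))
Add(-437952, Mul(-1, Function('R')(Mul(Mul(-3, 7), 6)))) = Add(-437952, Mul(-1, Mul(2, Mul(Mul(-3, 7), 6), Pow(Add(-32, Mul(Mul(-3, 7), 6)), -1)))) = Add(-437952, Mul(-1, Mul(2, Mul(-21, 6), Pow(Add(-32, Mul(-21, 6)), -1)))) = Add(-437952, Mul(-1, Mul(2, -126, Pow(Add(-32, -126), -1)))) = Add(-437952, Mul(-1, Mul(2, -126, Pow(-158, -1)))) = Add(-437952, Mul(-1, Mul(2, -126, Rational(-1, 158)))) = Add(-437952, Mul(-1, Rational(126, 79))) = Add(-437952, Rational(-126, 79)) = Rational(-34598334, 79)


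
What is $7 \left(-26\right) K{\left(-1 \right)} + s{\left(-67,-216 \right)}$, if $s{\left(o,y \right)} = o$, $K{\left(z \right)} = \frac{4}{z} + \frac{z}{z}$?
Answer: $479$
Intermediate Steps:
$K{\left(z \right)} = 1 + \frac{4}{z}$ ($K{\left(z \right)} = \frac{4}{z} + 1 = 1 + \frac{4}{z}$)
$7 \left(-26\right) K{\left(-1 \right)} + s{\left(-67,-216 \right)} = 7 \left(-26\right) \frac{4 - 1}{-1} - 67 = - 182 \left(\left(-1\right) 3\right) - 67 = \left(-182\right) \left(-3\right) - 67 = 546 - 67 = 479$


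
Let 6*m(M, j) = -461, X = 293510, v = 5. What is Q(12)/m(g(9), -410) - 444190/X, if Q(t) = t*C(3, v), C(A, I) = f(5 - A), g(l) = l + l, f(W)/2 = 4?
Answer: -37383335/13530811 ≈ -2.7628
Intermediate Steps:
f(W) = 8 (f(W) = 2*4 = 8)
g(l) = 2*l
C(A, I) = 8
m(M, j) = -461/6 (m(M, j) = (1/6)*(-461) = -461/6)
Q(t) = 8*t (Q(t) = t*8 = 8*t)
Q(12)/m(g(9), -410) - 444190/X = (8*12)/(-461/6) - 444190/293510 = 96*(-6/461) - 444190*1/293510 = -576/461 - 44419/29351 = -37383335/13530811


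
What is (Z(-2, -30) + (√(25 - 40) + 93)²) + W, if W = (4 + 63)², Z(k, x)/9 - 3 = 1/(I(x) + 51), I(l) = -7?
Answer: 578609/44 + 186*I*√15 ≈ 13150.0 + 720.38*I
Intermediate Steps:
Z(k, x) = 1197/44 (Z(k, x) = 27 + 9/(-7 + 51) = 27 + 9/44 = 1197/44)
W = 4489 (W = 67² = 4489)
(Z(-2, -30) + (√(25 - 40) + 93)²) + W = (1197/44 + (√(25 - 40) + 93)²) + 4489 = (1197/44 + (√(-15) + 93)²) + 4489 = (1197/44 + (I*√15 + 93)²) + 4489 = (1197/44 + (93 + I*√15)²) + 4489 = 198713/44 + (93 + I*√15)²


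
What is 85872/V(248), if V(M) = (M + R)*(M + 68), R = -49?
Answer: 21468/15721 ≈ 1.3656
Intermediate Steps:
V(M) = (-49 + M)*(68 + M) (V(M) = (M - 49)*(M + 68) = (-49 + M)*(68 + M))
85872/V(248) = 85872/(-3332 + 248**2 + 19*248) = 85872/(-3332 + 61504 + 4712) = 85872/62884 = 85872*(1/62884) = 21468/15721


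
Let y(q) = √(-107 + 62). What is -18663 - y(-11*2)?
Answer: -18663 - 3*I*√5 ≈ -18663.0 - 6.7082*I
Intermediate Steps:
y(q) = 3*I*√5 (y(q) = √(-45) = 3*I*√5)
-18663 - y(-11*2) = -18663 - 3*I*√5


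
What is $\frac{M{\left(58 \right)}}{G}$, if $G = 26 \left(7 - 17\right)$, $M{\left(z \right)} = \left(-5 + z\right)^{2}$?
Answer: $- \frac{2809}{260} \approx -10.804$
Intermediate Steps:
$G = -260$ ($G = 26 \left(-10\right) = -260$)
$\frac{M{\left(58 \right)}}{G} = \frac{\left(-5 + 58\right)^{2}}{-260} = 53^{2} \left(- \frac{1}{260}\right) = 2809 \left(- \frac{1}{260}\right) = - \frac{2809}{260}$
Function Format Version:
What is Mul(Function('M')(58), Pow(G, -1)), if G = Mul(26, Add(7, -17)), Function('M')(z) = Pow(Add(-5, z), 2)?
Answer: Rational(-2809, 260) ≈ -10.804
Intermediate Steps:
G = -260 (G = Mul(26, -10) = -260)
Mul(Function('M')(58), Pow(G, -1)) = Mul(Pow(Add(-5, 58), 2), Pow(-260, -1)) = Mul(Pow(53, 2), Rational(-1, 260)) = Mul(2809, Rational(-1, 260)) = Rational(-2809, 260)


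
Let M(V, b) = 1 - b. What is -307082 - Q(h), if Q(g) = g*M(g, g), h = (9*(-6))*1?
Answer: -304112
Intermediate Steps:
h = -54 (h = -54*1 = -54)
Q(g) = g*(1 - g)
-307082 - Q(h) = -307082 - (-54)*(1 - 1*(-54)) = -307082 - (-54)*(1 + 54) = -307082 - (-54)*55 = -307082 - 1*(-2970) = -307082 + 2970 = -304112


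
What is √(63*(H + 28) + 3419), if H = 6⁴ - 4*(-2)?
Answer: √87335 ≈ 295.52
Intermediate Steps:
H = 1304 (H = 1296 + 8 = 1304)
√(63*(H + 28) + 3419) = √(63*(1304 + 28) + 3419) = √(63*1332 + 3419) = √(83916 + 3419) = √87335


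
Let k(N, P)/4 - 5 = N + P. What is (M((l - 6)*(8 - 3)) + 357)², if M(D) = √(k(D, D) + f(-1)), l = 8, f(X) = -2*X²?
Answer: 127547 + 4998*√2 ≈ 1.3462e+5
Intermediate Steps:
k(N, P) = 20 + 4*N + 4*P (k(N, P) = 20 + 4*(N + P) = 20 + (4*N + 4*P) = 20 + 4*N + 4*P)
M(D) = √(18 + 8*D) (M(D) = √((20 + 4*D + 4*D) - 2*(-1)²) = √((20 + 8*D) - 2*1) = √((20 + 8*D) - 2) = √(18 + 8*D))
(M((l - 6)*(8 - 3)) + 357)² = (√(18 + 8*((8 - 6)*(8 - 3))) + 357)² = (√(18 + 8*(2*5)) + 357)² = (√(18 + 8*10) + 357)² = (√(18 + 80) + 357)² = (√98 + 357)² = (7*√2 + 357)² = (357 + 7*√2)²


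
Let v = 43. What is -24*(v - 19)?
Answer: -576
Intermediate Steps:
-24*(v - 19) = -24*(43 - 19) = -24*24 = -576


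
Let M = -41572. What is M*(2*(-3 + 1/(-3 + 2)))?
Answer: 332576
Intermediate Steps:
M*(2*(-3 + 1/(-3 + 2))) = -83144*(-3 + 1/(-3 + 2)) = -83144*(-3 + 1/(-1)) = -83144*(-3 - 1) = -83144*(-4) = -41572*(-8) = 332576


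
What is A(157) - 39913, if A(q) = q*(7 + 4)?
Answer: -38186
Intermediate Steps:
A(q) = 11*q (A(q) = q*11 = 11*q)
A(157) - 39913 = 11*157 - 39913 = 1727 - 39913 = -38186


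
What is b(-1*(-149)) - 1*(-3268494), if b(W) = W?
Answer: 3268643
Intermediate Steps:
b(-1*(-149)) - 1*(-3268494) = -1*(-149) - 1*(-3268494) = 149 + 3268494 = 3268643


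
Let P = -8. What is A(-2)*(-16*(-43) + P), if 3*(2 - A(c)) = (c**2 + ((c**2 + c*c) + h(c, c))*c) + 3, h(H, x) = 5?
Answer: 17000/3 ≈ 5666.7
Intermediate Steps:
A(c) = 1 - c**2/3 - c*(5 + 2*c**2)/3 (A(c) = 2 - ((c**2 + ((c**2 + c*c) + 5)*c) + 3)/3 = 2 - ((c**2 + ((c**2 + c**2) + 5)*c) + 3)/3 = 2 - ((c**2 + (2*c**2 + 5)*c) + 3)/3 = 2 - ((c**2 + (5 + 2*c**2)*c) + 3)/3 = 2 - ((c**2 + c*(5 + 2*c**2)) + 3)/3 = 2 - (3 + c**2 + c*(5 + 2*c**2))/3 = 2 + (-1 - c**2/3 - c*(5 + 2*c**2)/3) = 1 - c**2/3 - c*(5 + 2*c**2)/3)
A(-2)*(-16*(-43) + P) = (1 - 5/3*(-2) - 2/3*(-2)**3 - 1/3*(-2)**2)*(-16*(-43) - 8) = (1 + 10/3 - 2/3*(-8) - 1/3*4)*(688 - 8) = (1 + 10/3 + 16/3 - 4/3)*680 = (25/3)*680 = 17000/3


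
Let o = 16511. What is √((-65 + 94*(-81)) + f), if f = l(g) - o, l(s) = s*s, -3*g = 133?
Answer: I*√200021/3 ≈ 149.08*I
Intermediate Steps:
g = -133/3 (g = -⅓*133 = -133/3 ≈ -44.333)
l(s) = s²
f = -130910/9 (f = (-133/3)² - 1*16511 = 17689/9 - 16511 = -130910/9 ≈ -14546.)
√((-65 + 94*(-81)) + f) = √((-65 + 94*(-81)) - 130910/9) = √((-65 - 7614) - 130910/9) = √(-7679 - 130910/9) = √(-200021/9) = I*√200021/3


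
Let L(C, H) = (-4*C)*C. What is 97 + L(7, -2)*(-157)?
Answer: 30869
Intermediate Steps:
L(C, H) = -4*C²
97 + L(7, -2)*(-157) = 97 - 4*7²*(-157) = 97 - 4*49*(-157) = 97 - 196*(-157) = 97 + 30772 = 30869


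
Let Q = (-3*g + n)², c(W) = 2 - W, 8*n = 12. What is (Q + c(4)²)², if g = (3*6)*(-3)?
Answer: 11437233025/16 ≈ 7.1483e+8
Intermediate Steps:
n = 3/2 (n = (⅛)*12 = 3/2 ≈ 1.5000)
g = -54 (g = 18*(-3) = -54)
Q = 106929/4 (Q = (-3*(-54) + 3/2)² = (162 + 3/2)² = (327/2)² = 106929/4 ≈ 26732.)
(Q + c(4)²)² = (106929/4 + (2 - 1*4)²)² = (106929/4 + (2 - 4)²)² = (106929/4 + (-2)²)² = (106929/4 + 4)² = (106945/4)² = 11437233025/16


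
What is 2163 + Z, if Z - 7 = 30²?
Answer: 3070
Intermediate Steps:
Z = 907 (Z = 7 + 30² = 7 + 900 = 907)
2163 + Z = 2163 + 907 = 3070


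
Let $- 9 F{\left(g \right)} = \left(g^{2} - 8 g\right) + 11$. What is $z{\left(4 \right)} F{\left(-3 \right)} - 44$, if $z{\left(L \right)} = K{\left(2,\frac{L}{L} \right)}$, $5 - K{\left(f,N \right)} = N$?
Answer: $- \frac{572}{9} \approx -63.556$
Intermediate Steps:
$F{\left(g \right)} = - \frac{11}{9} - \frac{g^{2}}{9} + \frac{8 g}{9}$ ($F{\left(g \right)} = - \frac{\left(g^{2} - 8 g\right) + 11}{9} = - \frac{11 + g^{2} - 8 g}{9} = - \frac{11}{9} - \frac{g^{2}}{9} + \frac{8 g}{9}$)
$K{\left(f,N \right)} = 5 - N$
$z{\left(L \right)} = 4$ ($z{\left(L \right)} = 5 - \frac{L}{L} = 5 - 1 = 4$)
$z{\left(4 \right)} F{\left(-3 \right)} - 44 = 4 \left(- \frac{11}{9} - \frac{\left(-3\right)^{2}}{9} + \frac{8}{9} \left(-3\right)\right) - 44 = 4 \left(- \frac{11}{9} - 1 - \frac{8}{3}\right) - 44 = 4 \left(- \frac{44}{9}\right) - 44 = - \frac{176}{9} - 44 = - \frac{572}{9}$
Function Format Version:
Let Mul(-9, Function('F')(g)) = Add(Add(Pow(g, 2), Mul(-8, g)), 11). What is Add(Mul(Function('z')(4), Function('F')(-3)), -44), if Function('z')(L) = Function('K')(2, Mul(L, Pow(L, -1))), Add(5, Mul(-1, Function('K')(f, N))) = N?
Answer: Rational(-572, 9) ≈ -63.556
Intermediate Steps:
Function('F')(g) = Add(Rational(-11, 9), Mul(Rational(-1, 9), Pow(g, 2)), Mul(Rational(8, 9), g)) (Function('F')(g) = Mul(Rational(-1, 9), Add(Add(Pow(g, 2), Mul(-8, g)), 11)) = Mul(Rational(-1, 9), Add(11, Pow(g, 2), Mul(-8, g))) = Add(Rational(-11, 9), Mul(Rational(-1, 9), Pow(g, 2)), Mul(Rational(8, 9), g)))
Function('K')(f, N) = Add(5, Mul(-1, N))
Function('z')(L) = 4 (Function('z')(L) = Add(5, Mul(-1, Mul(L, Pow(L, -1)))) = Add(5, Mul(-1, 1)) = Add(5, -1) = 4)
Add(Mul(Function('z')(4), Function('F')(-3)), -44) = Add(Mul(4, Add(Rational(-11, 9), Mul(Rational(-1, 9), Pow(-3, 2)), Mul(Rational(8, 9), -3))), -44) = Add(Mul(4, Add(Rational(-11, 9), Mul(Rational(-1, 9), 9), Rational(-8, 3))), -44) = Add(Mul(4, Add(Rational(-11, 9), -1, Rational(-8, 3))), -44) = Add(Mul(4, Rational(-44, 9)), -44) = Add(Rational(-176, 9), -44) = Rational(-572, 9)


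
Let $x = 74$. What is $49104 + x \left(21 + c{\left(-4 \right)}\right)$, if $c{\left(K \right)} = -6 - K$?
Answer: $50510$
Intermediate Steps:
$49104 + x \left(21 + c{\left(-4 \right)}\right) = 49104 + 74 \left(21 - 2\right) = 49104 + 74 \cdot 19 = 49104 + 1406 = 50510$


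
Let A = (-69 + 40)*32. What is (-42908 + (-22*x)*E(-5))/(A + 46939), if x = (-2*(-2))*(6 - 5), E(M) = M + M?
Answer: -6004/6573 ≈ -0.91343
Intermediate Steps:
A = -928 (A = -29*32 = -928)
E(M) = 2*M
x = 4 (x = 4*1 = 4)
(-42908 + (-22*x)*E(-5))/(A + 46939) = (-42908 + (-22*4)*(2*(-5)))/(-928 + 46939) = (-42908 - 88*(-10))/46011 = (-42908 + 880)*(1/46011) = -42028*1/46011 = -6004/6573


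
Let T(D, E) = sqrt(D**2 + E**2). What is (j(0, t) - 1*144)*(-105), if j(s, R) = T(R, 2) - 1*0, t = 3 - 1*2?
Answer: 15120 - 105*sqrt(5) ≈ 14885.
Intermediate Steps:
t = 1 (t = 3 - 2 = 1)
j(s, R) = sqrt(4 + R**2) (j(s, R) = sqrt(R**2 + 2**2) - 1*0 = sqrt(R**2 + 4) + 0 = sqrt(4 + R**2) + 0 = sqrt(4 + R**2))
(j(0, t) - 1*144)*(-105) = (sqrt(4 + 1**2) - 1*144)*(-105) = (sqrt(4 + 1) - 144)*(-105) = (sqrt(5) - 144)*(-105) = (-144 + sqrt(5))*(-105) = 15120 - 105*sqrt(5)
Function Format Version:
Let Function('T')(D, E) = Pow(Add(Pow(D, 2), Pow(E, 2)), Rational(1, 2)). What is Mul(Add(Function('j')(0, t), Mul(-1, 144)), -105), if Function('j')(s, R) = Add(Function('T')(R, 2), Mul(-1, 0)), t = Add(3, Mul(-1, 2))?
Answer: Add(15120, Mul(-105, Pow(5, Rational(1, 2)))) ≈ 14885.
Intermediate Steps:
t = 1 (t = Add(3, -2) = 1)
Function('j')(s, R) = Pow(Add(4, Pow(R, 2)), Rational(1, 2)) (Function('j')(s, R) = Add(Pow(Add(Pow(R, 2), Pow(2, 2)), Rational(1, 2)), Mul(-1, 0)) = Add(Pow(Add(Pow(R, 2), 4), Rational(1, 2)), 0) = Add(Pow(Add(4, Pow(R, 2)), Rational(1, 2)), 0) = Pow(Add(4, Pow(R, 2)), Rational(1, 2)))
Mul(Add(Function('j')(0, t), Mul(-1, 144)), -105) = Mul(Add(Pow(Add(4, Pow(1, 2)), Rational(1, 2)), Mul(-1, 144)), -105) = Mul(Add(Pow(Add(4, 1), Rational(1, 2)), -144), -105) = Mul(Add(Pow(5, Rational(1, 2)), -144), -105) = Mul(Add(-144, Pow(5, Rational(1, 2))), -105) = Add(15120, Mul(-105, Pow(5, Rational(1, 2))))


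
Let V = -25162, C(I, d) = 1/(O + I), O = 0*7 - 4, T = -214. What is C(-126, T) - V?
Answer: 3271059/130 ≈ 25162.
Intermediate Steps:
O = -4 (O = 0 - 4 = -4)
C(I, d) = 1/(-4 + I)
C(-126, T) - V = 1/(-4 - 126) - 1*(-25162) = 1/(-130) + 25162 = -1/130 + 25162 = 3271059/130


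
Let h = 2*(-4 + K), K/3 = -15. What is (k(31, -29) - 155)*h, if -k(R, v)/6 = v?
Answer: -1862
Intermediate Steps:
K = -45 (K = 3*(-15) = -45)
k(R, v) = -6*v
h = -98 (h = 2*(-4 - 45) = 2*(-49) = -98)
(k(31, -29) - 155)*h = (-6*(-29) - 155)*(-98) = (174 - 155)*(-98) = 19*(-98) = -1862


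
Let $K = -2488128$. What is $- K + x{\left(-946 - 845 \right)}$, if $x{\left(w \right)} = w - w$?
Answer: $2488128$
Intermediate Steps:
$x{\left(w \right)} = 0$
$- K + x{\left(-946 - 845 \right)} = \left(-1\right) \left(-2488128\right) + 0 = 2488128 + 0 = 2488128$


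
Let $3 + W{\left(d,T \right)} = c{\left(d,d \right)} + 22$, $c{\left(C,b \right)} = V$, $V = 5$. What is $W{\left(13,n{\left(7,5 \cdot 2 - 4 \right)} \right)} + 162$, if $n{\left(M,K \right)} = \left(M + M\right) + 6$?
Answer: $186$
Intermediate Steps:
$c{\left(C,b \right)} = 5$
$n{\left(M,K \right)} = 6 + 2 M$ ($n{\left(M,K \right)} = 2 M + 6 = 6 + 2 M$)
$W{\left(d,T \right)} = 24$ ($W{\left(d,T \right)} = -3 + \left(5 + 22\right) = -3 + 27 = 24$)
$W{\left(13,n{\left(7,5 \cdot 2 - 4 \right)} \right)} + 162 = 24 + 162 = 186$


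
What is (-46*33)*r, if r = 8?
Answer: -12144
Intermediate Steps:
(-46*33)*r = -46*33*8 = -1518*8 = -12144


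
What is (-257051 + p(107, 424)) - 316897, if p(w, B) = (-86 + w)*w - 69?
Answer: -571770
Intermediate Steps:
p(w, B) = -69 + w*(-86 + w) (p(w, B) = w*(-86 + w) - 69 = -69 + w*(-86 + w))
(-257051 + p(107, 424)) - 316897 = (-257051 + (-69 + 107² - 86*107)) - 316897 = (-257051 + (-69 + 11449 - 9202)) - 316897 = (-257051 + 2178) - 316897 = -254873 - 316897 = -571770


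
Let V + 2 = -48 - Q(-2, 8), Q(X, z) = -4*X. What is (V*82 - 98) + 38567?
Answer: 33713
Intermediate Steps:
V = -58 (V = -2 + (-48 - (-4)*(-2)) = -2 + (-48 - 1*8) = -2 + (-48 - 8) = -2 - 56 = -58)
(V*82 - 98) + 38567 = (-58*82 - 98) + 38567 = (-4756 - 98) + 38567 = -4854 + 38567 = 33713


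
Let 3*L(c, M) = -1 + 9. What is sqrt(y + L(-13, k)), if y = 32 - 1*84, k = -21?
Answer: 2*I*sqrt(111)/3 ≈ 7.0238*I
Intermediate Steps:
L(c, M) = 8/3 (L(c, M) = (-1 + 9)/3 = (1/3)*8 = 8/3)
y = -52 (y = 32 - 84 = -52)
sqrt(y + L(-13, k)) = sqrt(-52 + 8/3) = sqrt(-148/3) = 2*I*sqrt(111)/3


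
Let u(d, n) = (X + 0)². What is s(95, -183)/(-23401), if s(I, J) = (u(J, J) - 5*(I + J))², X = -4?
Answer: -207936/23401 ≈ -8.8858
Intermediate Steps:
u(d, n) = 16 (u(d, n) = (-4 + 0)² = (-4)² = 16)
s(I, J) = (16 - 5*I - 5*J)² (s(I, J) = (16 - 5*(I + J))² = (16 + (-5*I - 5*J))² = (16 - 5*I - 5*J)²)
s(95, -183)/(-23401) = (-16 + 5*95 + 5*(-183))²/(-23401) = (-16 + 475 - 915)²*(-1/23401) = (-456)²*(-1/23401) = 207936*(-1/23401) = -207936/23401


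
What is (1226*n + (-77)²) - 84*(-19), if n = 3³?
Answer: 40627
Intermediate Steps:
n = 27
(1226*n + (-77)²) - 84*(-19) = (1226*27 + (-77)²) - 84*(-19) = (33102 + 5929) + 1596 = 39031 + 1596 = 40627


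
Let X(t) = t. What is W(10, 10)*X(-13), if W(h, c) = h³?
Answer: -13000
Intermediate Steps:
W(10, 10)*X(-13) = 10³*(-13) = 1000*(-13) = -13000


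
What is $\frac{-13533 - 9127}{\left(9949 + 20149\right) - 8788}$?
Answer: $- \frac{2266}{2131} \approx -1.0634$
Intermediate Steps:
$\frac{-13533 - 9127}{\left(9949 + 20149\right) - 8788} = - \frac{22660}{30098 - 8788} = - \frac{22660}{21310} = \left(-22660\right) \frac{1}{21310} = - \frac{2266}{2131}$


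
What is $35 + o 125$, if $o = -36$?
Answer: $-4465$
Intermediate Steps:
$35 + o 125 = 35 - 4500 = -4465$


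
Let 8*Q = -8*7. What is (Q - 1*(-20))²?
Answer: 169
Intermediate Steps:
Q = -7 (Q = (-8*7)/8 = (⅛)*(-56) = -7)
(Q - 1*(-20))² = (-7 - 1*(-20))² = (-7 + 20)² = 13² = 169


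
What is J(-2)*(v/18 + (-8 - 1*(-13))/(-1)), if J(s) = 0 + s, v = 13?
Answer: 77/9 ≈ 8.5556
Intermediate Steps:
J(s) = s
J(-2)*(v/18 + (-8 - 1*(-13))/(-1)) = -2*(13/18 + (-8 - 1*(-13))/(-1)) = -2*(13*(1/18) + (-8 + 13)*(-1)) = -2*(13/18 + 5*(-1)) = -2*(13/18 - 5) = -2*(-77/18) = 77/9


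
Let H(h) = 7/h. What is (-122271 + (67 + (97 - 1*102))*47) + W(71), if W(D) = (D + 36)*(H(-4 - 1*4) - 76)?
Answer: -1020661/8 ≈ -1.2758e+5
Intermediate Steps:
W(D) = -5535/2 - 615*D/8 (W(D) = (D + 36)*(7/(-4 - 1*4) - 76) = (36 + D)*(7/(-4 - 4) - 76) = (36 + D)*(7/(-8) - 76) = (36 + D)*(7*(-1/8) - 76) = (36 + D)*(-7/8 - 76) = (36 + D)*(-615/8) = -5535/2 - 615*D/8)
(-122271 + (67 + (97 - 1*102))*47) + W(71) = (-122271 + (67 + (97 - 1*102))*47) + (-5535/2 - 615/8*71) = (-122271 + (67 + (97 - 102))*47) + (-5535/2 - 43665/8) = (-122271 + (67 - 5)*47) - 65805/8 = (-122271 + 62*47) - 65805/8 = (-122271 + 2914) - 65805/8 = -119357 - 65805/8 = -1020661/8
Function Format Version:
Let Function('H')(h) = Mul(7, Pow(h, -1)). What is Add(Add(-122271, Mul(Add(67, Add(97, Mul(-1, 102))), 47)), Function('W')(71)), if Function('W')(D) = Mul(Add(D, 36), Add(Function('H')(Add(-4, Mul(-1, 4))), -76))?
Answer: Rational(-1020661, 8) ≈ -1.2758e+5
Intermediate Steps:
Function('W')(D) = Add(Rational(-5535, 2), Mul(Rational(-615, 8), D)) (Function('W')(D) = Mul(Add(D, 36), Add(Mul(7, Pow(Add(-4, Mul(-1, 4)), -1)), -76)) = Mul(Add(36, D), Add(Mul(7, Pow(Add(-4, -4), -1)), -76)) = Mul(Add(36, D), Add(Mul(7, Pow(-8, -1)), -76)) = Mul(Add(36, D), Add(Mul(7, Rational(-1, 8)), -76)) = Mul(Add(36, D), Add(Rational(-7, 8), -76)) = Mul(Add(36, D), Rational(-615, 8)) = Add(Rational(-5535, 2), Mul(Rational(-615, 8), D)))
Add(Add(-122271, Mul(Add(67, Add(97, Mul(-1, 102))), 47)), Function('W')(71)) = Add(Add(-122271, Mul(Add(67, Add(97, Mul(-1, 102))), 47)), Add(Rational(-5535, 2), Mul(Rational(-615, 8), 71))) = Add(Add(-122271, Mul(Add(67, Add(97, -102)), 47)), Add(Rational(-5535, 2), Rational(-43665, 8))) = Add(Add(-122271, Mul(Add(67, -5), 47)), Rational(-65805, 8)) = Add(Add(-122271, Mul(62, 47)), Rational(-65805, 8)) = Add(Add(-122271, 2914), Rational(-65805, 8)) = Add(-119357, Rational(-65805, 8)) = Rational(-1020661, 8)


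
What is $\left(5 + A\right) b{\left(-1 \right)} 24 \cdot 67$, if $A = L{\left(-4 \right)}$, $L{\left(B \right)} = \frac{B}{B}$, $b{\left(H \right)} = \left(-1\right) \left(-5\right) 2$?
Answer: $96480$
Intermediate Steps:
$b{\left(H \right)} = 10$ ($b{\left(H \right)} = 5 \cdot 2 = 10$)
$L{\left(B \right)} = 1$
$A = 1$
$\left(5 + A\right) b{\left(-1 \right)} 24 \cdot 67 = \left(5 + 1\right) 10 \cdot 24 \cdot 67 = 6 \cdot 10 \cdot 24 \cdot 67 = 60 \cdot 24 \cdot 67 = 1440 \cdot 67 = 96480$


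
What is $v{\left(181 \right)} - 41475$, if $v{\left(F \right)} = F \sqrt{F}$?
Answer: $-41475 + 181 \sqrt{181} \approx -39040.0$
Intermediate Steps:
$v{\left(F \right)} = F^{\frac{3}{2}}$
$v{\left(181 \right)} - 41475 = 181^{\frac{3}{2}} - 41475 = 181 \sqrt{181} - 41475 = -41475 + 181 \sqrt{181}$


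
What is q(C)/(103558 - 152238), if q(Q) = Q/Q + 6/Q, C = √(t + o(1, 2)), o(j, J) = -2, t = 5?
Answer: -1/48680 - √3/24340 ≈ -9.1703e-5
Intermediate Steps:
C = √3 (C = √(5 - 2) = √3 ≈ 1.7320)
q(Q) = 1 + 6/Q
q(C)/(103558 - 152238) = ((6 + √3)/(√3))/(103558 - 152238) = ((√3/3)*(6 + √3))/(-48680) = -√3*(6 + √3)/146040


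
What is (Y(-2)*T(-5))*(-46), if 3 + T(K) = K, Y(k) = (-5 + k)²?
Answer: 18032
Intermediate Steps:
T(K) = -3 + K
(Y(-2)*T(-5))*(-46) = ((-5 - 2)²*(-3 - 5))*(-46) = ((-7)²*(-8))*(-46) = (49*(-8))*(-46) = -392*(-46) = 18032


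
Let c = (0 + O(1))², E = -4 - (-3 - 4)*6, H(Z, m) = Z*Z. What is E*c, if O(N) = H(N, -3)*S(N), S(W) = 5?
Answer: 950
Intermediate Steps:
H(Z, m) = Z²
O(N) = 5*N² (O(N) = N²*5 = 5*N²)
E = 38 (E = -4 - (-7)*6 = -4 - 1*(-42) = -4 + 42 = 38)
c = 25 (c = (0 + 5*1²)² = (0 + 5*1)² = (0 + 5)² = 5² = 25)
E*c = 38*25 = 950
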